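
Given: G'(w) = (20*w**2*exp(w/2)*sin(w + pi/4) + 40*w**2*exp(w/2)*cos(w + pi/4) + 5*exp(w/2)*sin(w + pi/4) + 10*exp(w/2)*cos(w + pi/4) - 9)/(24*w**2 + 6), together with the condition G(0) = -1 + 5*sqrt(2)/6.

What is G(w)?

G(w) = -(-20*exp(w/2)*sin(w + pi/4) + 9*atan(2*w) + 12)/12

A candidate passes only if d/dw[G] lands on the given G'(w) exactly.
A general antiderivative is 5*exp(w/2)*sin(w + pi/4)/3 - 3*atan(2*w)/4 + C.
The condition gives C = -1 + 5*sqrt(2)/6 - (5*sqrt(2)/6) = -1.
So G(w) = -(-20*exp(w/2)*sin(w + pi/4) + 9*atan(2*w) + 12)/12.
Check: d/dw[-(-20*exp(w/2)*sin(w + pi/4) + 9*atan(2*w) + 12)/12] = (20*w**2*exp(w/2)*sin(w + pi/4) + 40*w**2*exp(w/2)*cos(w + pi/4) + 5*exp(w/2)*sin(w + pi/4) + 10*exp(w/2)*cos(w + pi/4) - 9)/(24*w**2 + 6) = G'(w).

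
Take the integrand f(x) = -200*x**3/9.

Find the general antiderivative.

F(x) = -50*x**4/9 + C

An antiderivative F(x) passes only if d/dx[F] lands on f(x) exactly.
Check: d/dx[-50*x**4/9] = -200*x**3/9 = f(x).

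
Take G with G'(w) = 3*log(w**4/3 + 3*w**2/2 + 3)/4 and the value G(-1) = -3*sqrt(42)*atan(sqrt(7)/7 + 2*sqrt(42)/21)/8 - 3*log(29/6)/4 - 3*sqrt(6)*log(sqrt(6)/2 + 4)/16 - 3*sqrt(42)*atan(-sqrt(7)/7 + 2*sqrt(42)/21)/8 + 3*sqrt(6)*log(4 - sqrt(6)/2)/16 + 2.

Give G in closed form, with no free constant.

G(w) = 3*w*log(w**4/3 + 3*w**2/2 + 3)/4 - 3*w - 3*sqrt(6)*log(w**2 - sqrt(6)*w/2 + 3)/16 + 3*sqrt(6)*log(w**2 + sqrt(6)*w/2 + 3)/16 + 3*sqrt(42)*atan(2*sqrt(42)*w/21 - sqrt(7)/7)/8 + 3*sqrt(42)*atan(2*sqrt(42)*w/21 + sqrt(7)/7)/8 - 1

For G(w) to be correct, d/dw[G] must agree with the stated G'(w) identically.
A general antiderivative is 3*w*log(w**4/3 + 3*w**2/2 + 3)/4 - 3*w - 3*sqrt(6)*log(w**2 - sqrt(6)*w/2 + 3)/16 + 3*sqrt(6)*log(w**2 + sqrt(6)*w/2 + 3)/16 + 3*sqrt(42)*atan(2*sqrt(42)*w/21 - sqrt(7)/7)/8 + 3*sqrt(42)*atan(2*sqrt(42)*w/21 + sqrt(7)/7)/8 + C.
The condition gives C = -3*sqrt(42)*atan(sqrt(7)/7 + 2*sqrt(42)/21)/8 - 3*log(29/6)/4 - 3*sqrt(6)*log(sqrt(6)/2 + 4)/16 - 3*sqrt(42)*atan(-sqrt(7)/7 + 2*sqrt(42)/21)/8 + 3*sqrt(6)*log(4 - sqrt(6)/2)/16 + 2 - (-3*sqrt(42)*atan(sqrt(7)/7 + 2*sqrt(42)/21)/8 - 3*log(29/6)/4 - 3*sqrt(6)*log(sqrt(6)/2 + 4)/16 - 3*sqrt(42)*atan(-sqrt(7)/7 + 2*sqrt(42)/21)/8 + 3*sqrt(6)*log(4 - sqrt(6)/2)/16 + 3) = -1.
So G(w) = 3*w*log(w**4/3 + 3*w**2/2 + 3)/4 - 3*w - 3*sqrt(6)*log(w**2 - sqrt(6)*w/2 + 3)/16 + 3*sqrt(6)*log(w**2 + sqrt(6)*w/2 + 3)/16 + 3*sqrt(42)*atan(2*sqrt(42)*w/21 - sqrt(7)/7)/8 + 3*sqrt(42)*atan(2*sqrt(42)*w/21 + sqrt(7)/7)/8 - 1.
Check: d/dw[3*w*log(w**4/3 + 3*w**2/2 + 3)/4 - 3*w - 3*sqrt(6)*log(w**2 - sqrt(6)*w/2 + 3)/16 + 3*sqrt(6)*log(w**2 + sqrt(6)*w/2 + 3)/16 + 3*sqrt(42)*atan(2*sqrt(42)*w/21 - sqrt(7)/7)/8 + 3*sqrt(42)*atan(2*sqrt(42)*w/21 + sqrt(7)/7)/8 - 1] = 3*log(w**4/3 + 3*w**2/2 + 3)/4 = G'(w).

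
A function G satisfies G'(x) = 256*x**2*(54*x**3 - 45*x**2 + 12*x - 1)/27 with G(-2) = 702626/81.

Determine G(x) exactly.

G(x) = 2*(3456*x**6 - 3456*x**5 + 1152*x**4 - 128*x**3 + 81)/81

The substitution u = -4*x**2 + 4*x/3 works: G'(x) is exactly (dG/du)*(du/dx) for that inner function.
A general antiderivative is -4*(-4*x**2 + 4*x/3)**3/3 + C.
The condition gives C = 702626/81 - (702464/81) = 2.
So G(x) = 2*(3456*x**6 - 3456*x**5 + 1152*x**4 - 128*x**3 + 81)/81.
Check: d/dx[2*(3456*x**6 - 3456*x**5 + 1152*x**4 - 128*x**3 + 81)/81] = 512*x**5 - 1280*x**4/3 + 1024*x**3/9 - 256*x**2/27, which equals G'(x).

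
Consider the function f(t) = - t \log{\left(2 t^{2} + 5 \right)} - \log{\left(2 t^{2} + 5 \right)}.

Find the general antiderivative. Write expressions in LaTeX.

F(t) = \frac{2 t^{2} + 2 t \left(- t - 2\right) \log{\left(2 t^{2} + 5 \right)} + 8 t - 5 \log{\left(t^{2} + \frac{5}{2} \right)} - 4 \sqrt{10} \operatorname{atan}{\left(\frac{\sqrt{10} t}{5} \right)}}{4} + C

Integrate term by term and add the pieces.
Check: d/dt[\frac{2 t^{2} + 2 t \left(- t - 2\right) \log{\left(2 t^{2} + 5 \right)} + 8 t - 5 \log{\left(t^{2} + \frac{5}{2} \right)} - 4 \sqrt{10} \operatorname{atan}{\left(\frac{\sqrt{10} t}{5} \right)}}{4}] = - t \log{\left(2 t^{2} + 5 \right)} - \log{\left(2 t^{2} + 5 \right)} = f(t).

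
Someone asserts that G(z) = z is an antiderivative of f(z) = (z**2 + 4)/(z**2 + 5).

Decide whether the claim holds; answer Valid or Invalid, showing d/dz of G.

Invalid: d/dz[G] - f = 1/(z**2 + 5), which is not 0.

d/dz[G] = 1
d/dz[G] - f(z) = 1/(z**2 + 5) != 0.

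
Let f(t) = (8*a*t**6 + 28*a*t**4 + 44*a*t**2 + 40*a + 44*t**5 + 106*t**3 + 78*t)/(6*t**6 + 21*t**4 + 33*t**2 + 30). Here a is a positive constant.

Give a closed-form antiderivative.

An antiderivative is F(t) = 4*a*t/3 + log(t**2 + 2) + 4*log(2*t**4 + 3*t**2 + 5)/3.

Since d/dt undoes antidifferentiation here, F'(t) = f(t) is required of F(t).
Check: d/dt[4*a*t/3 + log(t**2 + 2) + 4*log(2*t**4 + 3*t**2 + 5)/3] = (8*a*t**6 + 28*a*t**4 + 44*a*t**2 + 40*a + 44*t**5 + 106*t**3 + 78*t)/(6*t**6 + 21*t**4 + 33*t**2 + 30) = f(t).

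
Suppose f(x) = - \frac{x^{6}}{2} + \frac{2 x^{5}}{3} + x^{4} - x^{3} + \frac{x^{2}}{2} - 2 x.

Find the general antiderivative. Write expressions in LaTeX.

F(x) = - \frac{x^{7}}{14} + \frac{x^{6}}{9} + \frac{x^{5}}{5} - \frac{x^{4}}{4} + \frac{x^{3}}{6} - x^{2} + C

Integrate term by term and add the pieces.
Check: d/dx[- \frac{x^{7}}{14} + \frac{x^{6}}{9} + \frac{x^{5}}{5} - \frac{x^{4}}{4} + \frac{x^{3}}{6} - x^{2}] = - \frac{x^{6}}{2} + \frac{2 x^{5}}{3} + x^{4} - x^{3} + \frac{x^{2}}{2} - 2 x = f(x).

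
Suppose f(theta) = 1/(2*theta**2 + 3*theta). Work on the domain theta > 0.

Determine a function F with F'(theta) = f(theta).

An antiderivative is F(theta) = -(-log(theta) + log(theta + 3/2))/3.

The denominator factors as theta*(2*theta + 3); partial fractions split f into directly integrable pieces: -2/(3*(2*theta + 3)) + 1/(3*theta).
Check: d/dtheta[-(-log(theta) + log(theta + 3/2))/3] = 1/(2*theta**2 + 3*theta) = f(theta).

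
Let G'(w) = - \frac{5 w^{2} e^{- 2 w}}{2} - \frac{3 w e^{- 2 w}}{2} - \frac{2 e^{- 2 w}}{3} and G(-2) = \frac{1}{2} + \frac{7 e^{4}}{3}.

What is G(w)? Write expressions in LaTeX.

G(w) = \frac{5 w^{2} e^{- 2 w}}{4} + 2 w e^{- 2 w} + \frac{1}{2} + \frac{4 e^{- 2 w}}{3}

Recognize the product-rule pattern: G'(w) = u'v + uv' with u = \frac{5 w^{2}}{4} + 2 w + \frac{4}{3}, v = e^{- 2 w}, so integration by parts undoes it.
A general antiderivative is \frac{\left(15 w^{2} + 24 w + 16\right) e^{- 2 w}}{12} + C.
The condition gives C = \frac{1}{2} + \frac{7 e^{4}}{3} - (\frac{7 e^{4}}{3}) = \frac{1}{2}.
So G(w) = \frac{5 w^{2} e^{- 2 w}}{4} + 2 w e^{- 2 w} + \frac{1}{2} + \frac{4 e^{- 2 w}}{3}.
Check: d/dw[\frac{5 w^{2} e^{- 2 w}}{4} + 2 w e^{- 2 w} + \frac{1}{2} + \frac{4 e^{- 2 w}}{3}] = \frac{\left(- 15 w^{2} - 9 w - 4\right) e^{- 2 w}}{6}, which equals G'(w).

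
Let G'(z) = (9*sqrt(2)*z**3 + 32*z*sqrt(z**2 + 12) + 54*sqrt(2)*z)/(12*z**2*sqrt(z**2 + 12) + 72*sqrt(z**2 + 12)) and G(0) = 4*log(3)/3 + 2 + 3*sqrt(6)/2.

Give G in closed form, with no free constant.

Check a candidate G(z) by differentiating: d/dz[G] must match the given G'(z).
A general antiderivative is 3*sqrt(z**2/2 + 6)/2 + 4*log(z**2/2 + 3)/3 + C.
The condition gives C = 4*log(3)/3 + 2 + 3*sqrt(6)/2 - (4*log(3)/3 + 3*sqrt(6)/2) = 2.
So G(z) = (9*sqrt(2)*sqrt(z**2 + 12) + 16*log(z**2/2 + 3) + 24)/12.
Check: d/dz[(9*sqrt(2)*sqrt(z**2 + 12) + 16*log(z**2/2 + 3) + 24)/12] = (9*sqrt(2)*z**3 + 32*z*sqrt(z**2 + 12) + 54*sqrt(2)*z)/(12*z**2*sqrt(z**2 + 12) + 72*sqrt(z**2 + 12)) = G'(z).

G(z) = (9*sqrt(2)*sqrt(z**2 + 12) + 16*log(z**2/2 + 3) + 24)/12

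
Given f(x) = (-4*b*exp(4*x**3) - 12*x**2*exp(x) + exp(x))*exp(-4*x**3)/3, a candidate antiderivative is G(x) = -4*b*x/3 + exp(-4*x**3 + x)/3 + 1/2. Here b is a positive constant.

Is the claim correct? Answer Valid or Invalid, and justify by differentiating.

d/dx[G] = -4*b/3 - 4*x**2*exp(x)*exp(-4*x**3) + exp(x)*exp(-4*x**3)/3
This equals f(x) exactly, so the claim holds.

Valid - differentiating G returns exactly f.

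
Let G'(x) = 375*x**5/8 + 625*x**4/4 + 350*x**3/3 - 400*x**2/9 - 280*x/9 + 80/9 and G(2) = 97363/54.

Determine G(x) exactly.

The substitution u = 5*x**2/4 + 5*x/3 - 2/3 works: G'(x) is exactly (dG/du)*(du/dx) for that inner function.
A general antiderivative is 4*(5*x**2/4 + 5*x/3 - 2/3)**3 + C.
The condition gives C = 97363/54 - (48668/27) = 1/2.
So G(x) = 4*(5*x**2/4 + 5*x/3 - 2/3)**3 + 1/2.
Check: d/dx[4*(5*x**2/4 + 5*x/3 - 2/3)**3 + 1/2] = 375*x**5/8 + 625*x**4/4 + 350*x**3/3 - 400*x**2/9 - 280*x/9 + 80/9 = G'(x).

G(x) = 4*(5*x**2/4 + 5*x/3 - 2/3)**3 + 1/2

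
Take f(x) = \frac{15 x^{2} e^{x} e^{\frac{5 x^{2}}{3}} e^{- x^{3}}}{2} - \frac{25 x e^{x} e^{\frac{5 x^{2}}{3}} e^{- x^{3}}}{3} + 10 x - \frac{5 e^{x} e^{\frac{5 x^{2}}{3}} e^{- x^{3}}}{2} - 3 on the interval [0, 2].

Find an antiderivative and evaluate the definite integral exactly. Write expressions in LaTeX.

Integrate term by term and add the pieces.
F(x) = 5 x^{2} - 3 x - \frac{5 e^{x} e^{\frac{5 x^{2}}{3}} e^{- x^{3}}}{2} is an antiderivative of f.
Check: d/dx[5 x^{2} - 3 x - \frac{5 e^{x} e^{\frac{5 x^{2}}{3}} e^{- x^{3}}}{2}] = \frac{\left(45 x^{2} e^{x} e^{\frac{5 x^{2}}{3}} - 50 x e^{x} e^{\frac{5 x^{2}}{3}} + 60 x e^{x^{3}} - 15 e^{x} e^{\frac{5 x^{2}}{3}} - 18 e^{x^{3}}\right) e^{- x^{3}}}{6}, which equals f(x).
F(2) = 14 - \frac{5 e^{\frac{2}{3}}}{2}; F(0) = - \frac{5}{2}.
Integral = F(2) - F(0) = \frac{33}{2} - \frac{5 e^{\frac{2}{3}}}{2}.

Antiderivative: F(x) = 5 x^{2} - 3 x - \frac{5 e^{x} e^{\frac{5 x^{2}}{3}} e^{- x^{3}}}{2}; value = \frac{33}{2} - \frac{5 e^{\frac{2}{3}}}{2}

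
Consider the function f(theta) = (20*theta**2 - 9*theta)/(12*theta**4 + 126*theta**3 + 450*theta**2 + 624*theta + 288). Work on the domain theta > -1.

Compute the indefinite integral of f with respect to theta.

Factor the denominator (6*(theta + 1)*(theta + 4)**2*(2*theta + 3)) and decompose: f = -78/(25*(2*theta + 3)) + 1381/(1350*(theta + 4)) + 178/(45*(theta + 4)**2) + 29/(54*(theta + 1)); each piece integrates to a log, atan, or power term.
Check: d/dtheta[(725*theta*log(theta + 1) - 2106*theta*log(theta + 3/2) + 1381*theta*log(theta + 4) + 2900*log(theta + 1) - 8424*log(theta + 3/2) + 5524*log(theta + 4) - 5340)/(1350*(theta + 4))] = (20*theta**2 - 9*theta)/(12*theta**4 + 126*theta**3 + 450*theta**2 + 624*theta + 288) = f(theta).

F(theta) = (725*theta*log(theta + 1) - 2106*theta*log(theta + 3/2) + 1381*theta*log(theta + 4) + 2900*log(theta + 1) - 8424*log(theta + 3/2) + 5524*log(theta + 4) - 5340)/(1350*(theta + 4)) + C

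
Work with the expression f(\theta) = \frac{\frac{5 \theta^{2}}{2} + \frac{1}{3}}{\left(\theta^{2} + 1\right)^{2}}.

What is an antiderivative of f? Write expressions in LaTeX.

Check any antiderivative F(\theta) by computing F'(\theta) and comparing it with f(\theta).
Check: d/d\theta[- \frac{13 \theta}{12 \theta^{2} + 12} + \frac{17 \operatorname{atan}{\left(\theta \right)}}{12}] = \frac{15 \theta^{2} + 2}{6 \theta^{4} + 12 \theta^{2} + 6}, which equals f(\theta).

An antiderivative is F(\theta) = - \frac{13 \theta}{12 \theta^{2} + 12} + \frac{17 \operatorname{atan}{\left(\theta \right)}}{12}.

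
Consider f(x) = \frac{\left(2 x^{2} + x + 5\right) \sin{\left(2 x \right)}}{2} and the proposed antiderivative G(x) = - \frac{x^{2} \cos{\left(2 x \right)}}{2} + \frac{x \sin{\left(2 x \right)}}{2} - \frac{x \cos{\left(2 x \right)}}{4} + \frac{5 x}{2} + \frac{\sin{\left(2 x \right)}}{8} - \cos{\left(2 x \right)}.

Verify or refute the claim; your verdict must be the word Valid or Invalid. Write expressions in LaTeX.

Invalid: d/dx[G] - f = \frac{5}{2}, which is not 0.

d/dx[G] = x^{2} \sin{\left(2 x \right)} + \frac{x \sin{\left(2 x \right)}}{2} + \frac{5 \sin{\left(2 x \right)}}{2} + \frac{5}{2}
d/dx[G] - f(x) = \frac{5}{2} != 0.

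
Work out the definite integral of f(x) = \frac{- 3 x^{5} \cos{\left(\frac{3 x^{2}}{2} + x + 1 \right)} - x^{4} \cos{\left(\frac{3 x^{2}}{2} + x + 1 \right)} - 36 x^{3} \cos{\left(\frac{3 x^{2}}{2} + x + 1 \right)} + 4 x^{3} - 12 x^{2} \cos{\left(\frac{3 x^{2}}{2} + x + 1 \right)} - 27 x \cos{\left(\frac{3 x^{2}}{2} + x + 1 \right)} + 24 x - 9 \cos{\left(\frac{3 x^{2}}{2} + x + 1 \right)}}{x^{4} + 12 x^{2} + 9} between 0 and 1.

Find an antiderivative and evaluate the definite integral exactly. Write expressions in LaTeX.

Antiderivative: F(x) = \log{\left(\frac{x^{4}}{3} + 4 x^{2} + 3 \right)} - \sin{\left(\frac{3 x^{2}}{2} + x + 1 \right)}; value = - \log{\left(3 \right)} - \sin{\left(\frac{7}{2} \right)} + \sin{\left(1 \right)} + \log{\left(\frac{22}{3} \right)}

Differentiate the proposed F(x) back; it has to land on f(x) exactly.
F(x) = \log{\left(\frac{x^{4}}{3} + 4 x^{2} + 3 \right)} - \sin{\left(\frac{3 x^{2}}{2} + x + 1 \right)} is an antiderivative of f.
Check: d/dx[\log{\left(\frac{x^{4}}{3} + 4 x^{2} + 3 \right)} - \sin{\left(\frac{3 x^{2}}{2} + x + 1 \right)}] = \frac{- 3 x^{5} \cos{\left(\frac{3 x^{2}}{2} + x + 1 \right)} - x^{4} \cos{\left(\frac{3 x^{2}}{2} + x + 1 \right)} - 36 x^{3} \cos{\left(\frac{3 x^{2}}{2} + x + 1 \right)} + 4 x^{3} - 12 x^{2} \cos{\left(\frac{3 x^{2}}{2} + x + 1 \right)} - 27 x \cos{\left(\frac{3 x^{2}}{2} + x + 1 \right)} + 24 x - 9 \cos{\left(\frac{3 x^{2}}{2} + x + 1 \right)}}{x^{4} + 12 x^{2} + 9} = f(x).
F(1) = - \sin{\left(\frac{7}{2} \right)} + \log{\left(\frac{22}{3} \right)}; F(0) = - \sin{\left(1 \right)} + \log{\left(3 \right)}.
Integral = F(1) - F(0) = - \log{\left(3 \right)} - \sin{\left(\frac{7}{2} \right)} + \sin{\left(1 \right)} + \log{\left(\frac{22}{3} \right)}.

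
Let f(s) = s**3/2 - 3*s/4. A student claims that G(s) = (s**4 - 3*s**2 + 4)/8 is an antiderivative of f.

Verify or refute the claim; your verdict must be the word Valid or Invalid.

d/ds[G] = s**3/2 - 3*s/4
This equals f(s) exactly, so the claim holds.

Valid - the claim checks out under differentiation.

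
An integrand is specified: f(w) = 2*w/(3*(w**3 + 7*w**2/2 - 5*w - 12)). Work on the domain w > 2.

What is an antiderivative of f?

Factor the denominator (3*(w - 2)*(w + 4)*(2*w + 3)) and decompose: f = 8/(35*(2*w + 3)) - 8/(45*(w + 4)) + 4/(63*(w - 2)); each piece integrates to a log, atan, or power term.
Check: d/dw[4*log(w - 2)/63 + 4*log(w + 3/2)/35 - 8*log(w + 4)/45] = 4*w/(6*w**3 + 21*w**2 - 30*w - 72), which equals f(w).

An antiderivative is F(w) = 4*log(w - 2)/63 + 4*log(w + 3/2)/35 - 8*log(w + 4)/45.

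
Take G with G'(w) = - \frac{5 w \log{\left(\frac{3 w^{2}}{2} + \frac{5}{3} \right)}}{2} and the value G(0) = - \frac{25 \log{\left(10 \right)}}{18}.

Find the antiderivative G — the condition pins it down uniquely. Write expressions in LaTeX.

G(w) = - \frac{5 w^{2} \log{\left(9 w^{2} + 10 \right)}}{4} + \frac{5 w^{2}}{4} + \frac{5 w^{2} \log{\left(6 \right)}}{4} - \frac{25 \log{\left(9 w^{2} + 10 \right)}}{18}

Recover the given G'(w) by differentiating a candidate G(w); any mismatch rules it out.
A general antiderivative is - \frac{5 w^{2} \log{\left(\frac{3 w^{2}}{2} + \frac{5}{3} \right)}}{4} + \frac{5 w^{2}}{4} - \frac{25 \log{\left(9 w^{2} + 10 \right)}}{18} + C.
The condition gives C = - \frac{25 \log{\left(10 \right)}}{18} - (- \frac{25 \log{\left(10 \right)}}{18}) = 0.
So G(w) = - \frac{5 w^{2} \log{\left(9 w^{2} + 10 \right)}}{4} + \frac{5 w^{2}}{4} + \frac{5 w^{2} \log{\left(6 \right)}}{4} - \frac{25 \log{\left(9 w^{2} + 10 \right)}}{18}.
Check: d/dw[- \frac{5 w^{2} \log{\left(9 w^{2} + 10 \right)}}{4} + \frac{5 w^{2}}{4} + \frac{5 w^{2} \log{\left(6 \right)}}{4} - \frac{25 \log{\left(9 w^{2} + 10 \right)}}{18}] = - \frac{5 w \log{\left(9 w^{2} + 10 \right)}}{2} + \frac{5 w \log{\left(6 \right)}}{2}, which equals G'(w).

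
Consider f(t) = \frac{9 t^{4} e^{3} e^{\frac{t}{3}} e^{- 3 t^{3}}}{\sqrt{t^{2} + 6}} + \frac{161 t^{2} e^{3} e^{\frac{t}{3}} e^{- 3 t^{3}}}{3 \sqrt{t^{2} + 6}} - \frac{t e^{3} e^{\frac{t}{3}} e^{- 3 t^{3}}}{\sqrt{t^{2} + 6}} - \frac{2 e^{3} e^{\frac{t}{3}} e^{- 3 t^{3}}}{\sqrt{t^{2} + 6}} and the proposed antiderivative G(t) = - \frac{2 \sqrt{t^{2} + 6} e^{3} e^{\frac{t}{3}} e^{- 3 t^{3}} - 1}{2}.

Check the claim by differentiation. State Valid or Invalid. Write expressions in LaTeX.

d/dt[G] = \frac{\left(27 t^{4} e^{3} e^{\frac{t}{3}} + 161 t^{2} e^{3} e^{\frac{t}{3}} - 3 t e^{3} e^{\frac{t}{3}} - 6 e^{3} e^{\frac{t}{3}}\right) e^{- 3 t^{3}}}{3 \sqrt{t^{2} + 6}}
This equals f(t) exactly, so the claim holds.

Valid: G'(t) = f(t).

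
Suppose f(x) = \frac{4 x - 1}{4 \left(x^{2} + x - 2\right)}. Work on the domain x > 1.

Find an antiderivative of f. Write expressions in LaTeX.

The denominator factors as 4 \left(x - 1\right) \left(x + 2\right); partial fractions split f into directly integrable pieces: \frac{3}{4 \left(x + 2\right)} + \frac{1}{4 \left(x - 1\right)}.
Check: d/dx[\frac{\log{\left(x - 1 \right)}}{4} + \frac{3 \log{\left(x + 2 \right)}}{4}] = \frac{4 x - 1}{4 x^{2} + 4 x - 8}, which equals f(x).

An antiderivative is F(x) = \frac{\log{\left(x - 1 \right)}}{4} + \frac{3 \log{\left(x + 2 \right)}}{4}.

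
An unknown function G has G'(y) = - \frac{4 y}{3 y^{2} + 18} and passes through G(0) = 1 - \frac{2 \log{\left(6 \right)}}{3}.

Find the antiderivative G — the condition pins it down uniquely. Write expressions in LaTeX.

G'(y) matches the chain-rule pattern g'(h)*h' with inner function h(y) = y^{2} + 6; substituting u = h(y) collapses the integral.
A general antiderivative is - \frac{2 \log{\left(y^{2} + 6 \right)}}{3} + C.
The condition gives C = 1 - \frac{2 \log{\left(6 \right)}}{3} - (- \frac{2 \log{\left(6 \right)}}{3}) = 1.
So G(y) = - \frac{2 \log{\left(y^{2} + 6 \right)} - 3}{3}.
Check: d/dy[- \frac{2 \log{\left(y^{2} + 6 \right)} - 3}{3}] = - \frac{4 y}{3 y^{2} + 18} = G'(y).

G(y) = - \frac{2 \log{\left(y^{2} + 6 \right)} - 3}{3}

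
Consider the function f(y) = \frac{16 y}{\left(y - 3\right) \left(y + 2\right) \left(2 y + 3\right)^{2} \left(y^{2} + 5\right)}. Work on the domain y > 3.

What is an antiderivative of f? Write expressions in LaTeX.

Factor the denominator (\left(y - 3\right) \left(y + 2\right) \left(2 y + 3\right)^{2} \left(y^{2} + 5\right)) and decompose: f = \frac{8 \left(181 y - 605\right)}{52983 \left(y^{2} + 5\right)} - \frac{33920}{22707 \left(2 y + 3\right)} + \frac{128}{87 \left(2 y + 3\right)^{2}} + \frac{32}{45 \left(y + 2\right)} + \frac{8}{945 \left(y - 3\right)}; each piece integrates to a log, atan, or power term.
Check: d/dy[\frac{13456 y \log{\left(y - 3 \right)} - 1187200 y \log{\left(y + \frac{3}{2} \right)} + 1130304 y \log{\left(y + 2 \right)} + 21720 y \log{\left(y^{2} + 5 \right)} - 29040 \sqrt{5} y \operatorname{atan}{\left(\frac{\sqrt{5} y}{5} \right)} + 20184 \log{\left(y - 3 \right)} - 1780800 \log{\left(y + \frac{3}{2} \right)} + 1695456 \log{\left(y + 2 \right)} + 32580 \log{\left(y^{2} + 5 \right)} - 43560 \sqrt{5} \operatorname{atan}{\left(\frac{\sqrt{5} y}{5} \right)} - 584640}{1589490 y + 2384235}] = \frac{16 y}{4 y^{6} + 8 y^{5} - 7 y^{4} - 41 y^{3} - 189 y^{2} - 405 y - 270}, which equals f(y).

An antiderivative is F(y) = \frac{13456 y \log{\left(y - 3 \right)} - 1187200 y \log{\left(y + \frac{3}{2} \right)} + 1130304 y \log{\left(y + 2 \right)} + 21720 y \log{\left(y^{2} + 5 \right)} - 29040 \sqrt{5} y \operatorname{atan}{\left(\frac{\sqrt{5} y}{5} \right)} + 20184 \log{\left(y - 3 \right)} - 1780800 \log{\left(y + \frac{3}{2} \right)} + 1695456 \log{\left(y + 2 \right)} + 32580 \log{\left(y^{2} + 5 \right)} - 43560 \sqrt{5} \operatorname{atan}{\left(\frac{\sqrt{5} y}{5} \right)} - 584640}{1589490 y + 2384235}.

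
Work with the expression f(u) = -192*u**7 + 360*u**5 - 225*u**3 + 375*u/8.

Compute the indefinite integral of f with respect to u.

F(u) = -24*u**8 + 60*u**6 - 225*u**4/4 + 375*u**2/16 + C

f matches the chain-rule pattern g'(h)*h' with inner function h(u) = 5/4 - 2*u**2; substituting w = h(u) collapses the integral.
Check: d/du[-24*u**8 + 60*u**6 - 225*u**4/4 + 375*u**2/16] = -192*u**7 + 360*u**5 - 225*u**3 + 375*u/8 = f(u).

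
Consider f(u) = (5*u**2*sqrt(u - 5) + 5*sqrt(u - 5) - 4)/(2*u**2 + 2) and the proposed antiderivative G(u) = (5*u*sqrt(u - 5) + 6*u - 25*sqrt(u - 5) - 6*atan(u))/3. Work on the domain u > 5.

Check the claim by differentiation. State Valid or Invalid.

d/du[G] = (5*u**3 + 4*u**2*sqrt(u - 5) - 25*u**2 + 5*u - 25)/(2*u**2*sqrt(u - 5) + 2*sqrt(u - 5))
d/du[G] - f(u) = 2 != 0.

Invalid: d/du[G] - f = 2, which is not 0.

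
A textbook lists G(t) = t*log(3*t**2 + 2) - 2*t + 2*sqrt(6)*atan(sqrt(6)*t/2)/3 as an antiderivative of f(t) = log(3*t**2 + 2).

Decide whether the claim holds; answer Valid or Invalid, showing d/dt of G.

Valid: G'(t) = f(t).

d/dt[G] = log(3*t**2 + 2)
This equals f(t) exactly, so the claim holds.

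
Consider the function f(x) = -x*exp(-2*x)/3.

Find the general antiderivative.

F(x) = (2*x + 1)*exp(-2*x)/12 + C

f has the shape u'v + uv' for u = x/6 + 1/12 and v = exp(-2*x) — it is the derivative of the product u*v.
Check: d/dx[(2*x + 1)*exp(-2*x)/12] = -x*exp(-2*x)/3 = f(x).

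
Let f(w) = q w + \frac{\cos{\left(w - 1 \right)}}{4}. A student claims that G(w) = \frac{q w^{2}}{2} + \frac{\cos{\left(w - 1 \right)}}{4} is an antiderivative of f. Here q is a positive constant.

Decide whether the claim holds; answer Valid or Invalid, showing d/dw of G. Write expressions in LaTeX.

d/dw[G] = q w - \frac{\sin{\left(w - 1 \right)}}{4}
d/dw[G] - f(w) = - \frac{\sin{\left(w - 1 \right)}}{4} - \frac{\cos{\left(w - 1 \right)}}{4} != 0.

Invalid: d/dw[G] - f = - \frac{\sin{\left(w - 1 \right)}}{4} - \frac{\cos{\left(w - 1 \right)}}{4}, which is not 0.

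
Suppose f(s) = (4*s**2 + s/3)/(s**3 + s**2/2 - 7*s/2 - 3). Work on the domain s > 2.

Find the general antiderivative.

F(s) = 100*log(s - 2)/63 - 22*log(s + 1)/9 + 34*log(s + 3/2)/7 + C

The denominator factors as 3*(s - 2)*(s + 1)*(2*s + 3); partial fractions split f into directly integrable pieces: 68/(7*(2*s + 3)) - 22/(9*(s + 1)) + 100/(63*(s - 2)).
Check: d/ds[100*log(s - 2)/63 - 22*log(s + 1)/9 + 34*log(s + 3/2)/7] = (24*s**2 + 2*s)/(6*s**3 + 3*s**2 - 21*s - 18), which equals f(s).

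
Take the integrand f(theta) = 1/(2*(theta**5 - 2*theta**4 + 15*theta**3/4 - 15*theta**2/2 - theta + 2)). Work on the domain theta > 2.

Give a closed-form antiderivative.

The denominator factors as (theta - 2)*(2*theta - 1)*(2*theta + 1)*(theta**2 + 4); partial fractions split f into directly integrable pieces: (theta + 2)/(68*(theta**2 + 4)) + 8/(85*(2*theta + 1)) - 8/(51*(2*theta - 1)) + 1/(60*(theta - 2)).
Check: d/dtheta[log(theta - 2)/60 - 4*log(theta - 1/2)/51 + 4*log(theta + 1/2)/85 + log(theta**2 + 4)/136 + atan(theta/2)/68] = 2/(4*theta**5 - 8*theta**4 + 15*theta**3 - 30*theta**2 - 4*theta + 8), which equals f(theta).

An antiderivative is F(theta) = log(theta - 2)/60 - 4*log(theta - 1/2)/51 + 4*log(theta + 1/2)/85 + log(theta**2 + 4)/136 + atan(theta/2)/68.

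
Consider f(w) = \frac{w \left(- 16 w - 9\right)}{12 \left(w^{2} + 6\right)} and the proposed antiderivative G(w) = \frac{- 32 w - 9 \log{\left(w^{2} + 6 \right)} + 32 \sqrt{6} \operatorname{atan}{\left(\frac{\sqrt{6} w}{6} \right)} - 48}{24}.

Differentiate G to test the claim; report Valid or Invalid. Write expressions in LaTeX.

d/dw[G] = \frac{- 16 w^{2} - 9 w}{12 w^{2} + 72}
This equals f(w) exactly, so the claim holds.

Valid. The derivative of G reproduces f.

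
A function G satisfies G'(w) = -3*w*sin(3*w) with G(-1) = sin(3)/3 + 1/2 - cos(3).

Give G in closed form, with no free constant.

G(w) = w*cos(3*w) - sin(3*w)/3 + 1/2

The proposed G(w) is checked by its d/dw: the result must match the given G'(w).
A general antiderivative is w*cos(3*w) - sin(3*w)/3 + C.
The condition gives C = sin(3)/3 + 1/2 - cos(3) - (sin(3)/3 - cos(3)) = 1/2.
So G(w) = w*cos(3*w) - sin(3*w)/3 + 1/2.
Check: d/dw[w*cos(3*w) - sin(3*w)/3 + 1/2] = -3*w*sin(3*w) = G'(w).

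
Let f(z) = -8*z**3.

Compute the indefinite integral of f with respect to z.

F(z) = -2*z**4 + C

Recover f(z) by differentiating a candidate F(z); any mismatch rules it out.
Check: d/dz[-2*z**4] = -8*z**3 = f(z).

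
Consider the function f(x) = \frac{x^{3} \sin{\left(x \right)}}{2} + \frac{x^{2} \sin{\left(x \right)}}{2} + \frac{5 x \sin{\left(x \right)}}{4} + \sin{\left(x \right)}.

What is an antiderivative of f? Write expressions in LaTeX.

An antiderivative is F(x) = - \frac{x^{3} \cos{\left(x \right)}}{2} + \frac{3 x^{2} \sin{\left(x \right)}}{2} - \frac{x^{2} \cos{\left(x \right)}}{2} + x \sin{\left(x \right)} + \frac{7 x \cos{\left(x \right)}}{4} - \frac{7 \sin{\left(x \right)}}{4}.

The integrand splits into summands that can be handled one at a time.
Check: d/dx[- \frac{x^{3} \cos{\left(x \right)}}{2} + \frac{3 x^{2} \sin{\left(x \right)}}{2} - \frac{x^{2} \cos{\left(x \right)}}{2} + x \sin{\left(x \right)} + \frac{7 x \cos{\left(x \right)}}{4} - \frac{7 \sin{\left(x \right)}}{4}] = \frac{x^{3} \sin{\left(x \right)}}{2} + \frac{x^{2} \sin{\left(x \right)}}{2} + \frac{5 x \sin{\left(x \right)}}{4} + \sin{\left(x \right)} = f(x).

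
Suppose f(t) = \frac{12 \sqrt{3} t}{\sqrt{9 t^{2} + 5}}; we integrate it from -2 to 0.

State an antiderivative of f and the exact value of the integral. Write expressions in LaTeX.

Antiderivative: F(t) = \frac{4 \sqrt{3} \sqrt{9 t^{2} + 5}}{3}; value = - \frac{4 \sqrt{123}}{3} + \frac{4 \sqrt{15}}{3}

f matches the chain-rule pattern g'(h)*h' with inner function h(t) = 3 t^{2} + \frac{5}{3}; substituting u = h(t) collapses the integral.
F(t) = \frac{4 \sqrt{3} \sqrt{9 t^{2} + 5}}{3} is an antiderivative of f.
Check: d/dt[\frac{4 \sqrt{3} \sqrt{9 t^{2} + 5}}{3}] = \frac{12 \sqrt{3} t}{\sqrt{9 t^{2} + 5}} = f(t).
F(0) = \frac{4 \sqrt{15}}{3}; F(-2) = \frac{4 \sqrt{123}}{3}.
Integral = F(0) - F(-2) = - \frac{4 \sqrt{123}}{3} + \frac{4 \sqrt{15}}{3}.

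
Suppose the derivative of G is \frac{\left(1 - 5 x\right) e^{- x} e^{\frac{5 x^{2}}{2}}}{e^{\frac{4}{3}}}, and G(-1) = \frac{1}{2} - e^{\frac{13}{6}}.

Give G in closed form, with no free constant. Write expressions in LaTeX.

G(x) = \frac{1}{2} - e^{\frac{5 x^{2}}{2} - x - \frac{4}{3}}

G'(x) matches the chain-rule pattern g'(h)*h' with inner function h(x) = \frac{5 x^{2}}{2} - x - \frac{4}{3}; substituting u = h(x) collapses the integral.
A general antiderivative is - e^{\frac{5 x^{2}}{2} - x - \frac{4}{3}} + C.
The condition gives C = \frac{1}{2} - e^{\frac{13}{6}} - (- e^{\frac{13}{6}}) = \frac{1}{2}.
So G(x) = \frac{1}{2} - e^{\frac{5 x^{2}}{2} - x - \frac{4}{3}}.
Check: d/dx[\frac{1}{2} - e^{\frac{5 x^{2}}{2} - x - \frac{4}{3}}] = \frac{\left(1 - 5 x\right) e^{- x} e^{\frac{5 x^{2}}{2}}}{e^{\frac{4}{3}}} = G'(x).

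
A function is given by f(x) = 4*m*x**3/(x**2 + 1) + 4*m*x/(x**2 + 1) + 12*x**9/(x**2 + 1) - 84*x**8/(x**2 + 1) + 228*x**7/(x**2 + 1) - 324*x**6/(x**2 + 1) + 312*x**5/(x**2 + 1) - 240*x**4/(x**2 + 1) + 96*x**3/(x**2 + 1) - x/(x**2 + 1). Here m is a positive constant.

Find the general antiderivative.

Integrate term by term and add the pieces.
Check: d/dx[(4*m*x**2 + 3*x**8 - 24*x**7 + 72*x**6 - 96*x**5 + 48*x**4 - log(4*x**2 + 4))/2] = (4*m*x**3 + 4*m*x + 12*x**9 - 84*x**8 + 228*x**7 - 324*x**6 + 312*x**5 - 240*x**4 + 96*x**3 - x)/(x**2 + 1), which equals f(x).

F(x) = (4*m*x**2 + 3*x**8 - 24*x**7 + 72*x**6 - 96*x**5 + 48*x**4 - log(4*x**2 + 4))/2 + C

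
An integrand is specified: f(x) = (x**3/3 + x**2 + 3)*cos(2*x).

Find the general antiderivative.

F(x) = (4*x**3*sin(2*x) + 12*x**2*sin(2*x) + 6*x**2*cos(2*x) - 6*x*sin(2*x) + 12*x*cos(2*x) + 30*sin(2*x) - 3*cos(2*x))/24 + C

A candidate is checked by its d/dx: the result must match f(x).
Check: d/dx[(4*x**3*sin(2*x) + 12*x**2*sin(2*x) + 6*x**2*cos(2*x) - 6*x*sin(2*x) + 12*x*cos(2*x) + 30*sin(2*x) - 3*cos(2*x))/24] = x**3*cos(2*x)/3 + x**2*cos(2*x) + 3*cos(2*x), which equals f(x).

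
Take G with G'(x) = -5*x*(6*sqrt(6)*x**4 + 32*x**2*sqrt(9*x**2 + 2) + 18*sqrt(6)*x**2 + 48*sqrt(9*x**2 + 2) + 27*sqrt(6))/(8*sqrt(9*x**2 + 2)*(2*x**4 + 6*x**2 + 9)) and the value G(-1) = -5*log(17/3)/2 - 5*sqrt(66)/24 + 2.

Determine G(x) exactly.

Recover the given G'(x) by differentiating a candidate G(x); any mismatch rules it out.
A general antiderivative is -5*sqrt(3*x**2/2 + 1/3)/4 - 5*log(2*x**4/3 + 2*x**2 + 3)/2 + C.
The condition gives C = -5*log(17/3)/2 - 5*sqrt(66)/24 + 2 - (-5*log(17/3)/2 - 5*sqrt(66)/24) = 2.
So G(x) = -5*sqrt(3*x**2/2 + 1/3)/4 - 5*log(2*x**4/3 + 2*x**2 + 3)/2 + 2.
Check: d/dx[-5*sqrt(3*x**2/2 + 1/3)/4 - 5*log(2*x**4/3 + 2*x**2 + 3)/2 + 2] = (-30*sqrt(6)*x**5 - 160*x**3*sqrt(9*x**2 + 2) - 90*sqrt(6)*x**3 - 240*x*sqrt(9*x**2 + 2) - 135*sqrt(6)*x)/(16*x**4*sqrt(9*x**2 + 2) + 48*x**2*sqrt(9*x**2 + 2) + 72*sqrt(9*x**2 + 2)), which equals G'(x).

G(x) = -5*sqrt(3*x**2/2 + 1/3)/4 - 5*log(2*x**4/3 + 2*x**2 + 3)/2 + 2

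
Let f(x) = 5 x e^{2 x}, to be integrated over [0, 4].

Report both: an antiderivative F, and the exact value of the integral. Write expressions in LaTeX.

Recognize the product-rule pattern: f = u'v + uv' with u = \frac{5 x}{2} - \frac{5}{4}, v = e^{2 x}, so integration by parts undoes it.
F(x) = \frac{5 \left(2 x - 1\right) e^{2 x}}{4} is an antiderivative of f.
Check: d/dx[\frac{5 \left(2 x - 1\right) e^{2 x}}{4}] = 5 x e^{2 x} = f(x).
F(4) = \frac{35 e^{8}}{4}; F(0) = - \frac{5}{4}.
Integral = F(4) - F(0) = \frac{5}{4} + \frac{35 e^{8}}{4}.

Antiderivative: F(x) = \frac{5 \left(2 x - 1\right) e^{2 x}}{4}; value = \frac{5}{4} + \frac{35 e^{8}}{4}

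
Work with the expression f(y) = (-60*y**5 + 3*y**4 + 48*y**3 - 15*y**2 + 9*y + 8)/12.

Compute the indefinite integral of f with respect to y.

An antiderivative F(y) passes only if d/dy[F] lands on f(y) exactly.
Check: d/dy[y*(-100*y**5 + 6*y**4 + 120*y**3 - 50*y**2 + 45*y + 80)/120] = -5*y**5 + y**4/4 + 4*y**3 - 5*y**2/4 + 3*y/4 + 2/3, which equals f(y).

F(y) = y*(-100*y**5 + 6*y**4 + 120*y**3 - 50*y**2 + 45*y + 80)/120 + C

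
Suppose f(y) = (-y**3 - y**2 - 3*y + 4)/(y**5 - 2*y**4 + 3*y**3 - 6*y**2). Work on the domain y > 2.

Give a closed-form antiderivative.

An antiderivative is F(y) = (3*y*log(y) - 9*y*log(y - 2) + 3*y*log(y**2 + 3) + 4*sqrt(3)*y*atan(sqrt(3)*y/3) + 12)/(18*y).

The denominator factors as y**2*(y - 2)*(y**2 + 3); partial fractions split f into directly integrable pieces: (y + 2)/(3*(y**2 + 3)) - 1/(2*(y - 2)) + 1/(6*y) - 2/(3*y**2).
Check: d/dy[(3*y*log(y) - 9*y*log(y - 2) + 3*y*log(y**2 + 3) + 4*sqrt(3)*y*atan(sqrt(3)*y/3) + 12)/(18*y)] = (-y**3 - y**2 - 3*y + 4)/(y**5 - 2*y**4 + 3*y**3 - 6*y**2) = f(y).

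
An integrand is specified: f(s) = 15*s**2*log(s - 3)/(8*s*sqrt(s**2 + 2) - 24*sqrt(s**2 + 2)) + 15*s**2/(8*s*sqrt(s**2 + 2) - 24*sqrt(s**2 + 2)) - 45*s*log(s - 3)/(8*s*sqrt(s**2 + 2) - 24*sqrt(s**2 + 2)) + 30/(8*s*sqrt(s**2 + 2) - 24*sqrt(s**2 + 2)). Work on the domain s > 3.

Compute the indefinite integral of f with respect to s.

f has the shape u'v + uv' for u = 15*sqrt(s**2 + 2)/8 and v = log(s - 3) — it is the derivative of the product u*v.
Check: d/ds[15*sqrt(s**2 + 2)*log(s - 3)/8] = (15*s**2*log(s - 3) + 15*s**2 - 45*s*log(s - 3) + 30)/(8*s*sqrt(s**2 + 2) - 24*sqrt(s**2 + 2)), which equals f(s).

F(s) = 15*sqrt(s**2 + 2)*log(s - 3)/8 + C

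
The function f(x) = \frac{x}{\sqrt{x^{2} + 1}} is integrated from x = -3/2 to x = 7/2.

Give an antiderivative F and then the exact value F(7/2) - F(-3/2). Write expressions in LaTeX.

The substitution u = x^{2} + 1 works: f is exactly (dF/du)*(du/dx) for that inner function.
F(x) = \sqrt{x^{2} + 1} is an antiderivative of f.
Check: d/dx[\sqrt{x^{2} + 1}] = \frac{x}{\sqrt{x^{2} + 1}} = f(x).
F(7/2) = \frac{\sqrt{53}}{2}; F(-3/2) = \frac{\sqrt{13}}{2}.
Integral = F(7/2) - F(-3/2) = - \frac{\sqrt{13}}{2} + \frac{\sqrt{53}}{2}.

Antiderivative: F(x) = \sqrt{x^{2} + 1}; value = - \frac{\sqrt{13}}{2} + \frac{\sqrt{53}}{2}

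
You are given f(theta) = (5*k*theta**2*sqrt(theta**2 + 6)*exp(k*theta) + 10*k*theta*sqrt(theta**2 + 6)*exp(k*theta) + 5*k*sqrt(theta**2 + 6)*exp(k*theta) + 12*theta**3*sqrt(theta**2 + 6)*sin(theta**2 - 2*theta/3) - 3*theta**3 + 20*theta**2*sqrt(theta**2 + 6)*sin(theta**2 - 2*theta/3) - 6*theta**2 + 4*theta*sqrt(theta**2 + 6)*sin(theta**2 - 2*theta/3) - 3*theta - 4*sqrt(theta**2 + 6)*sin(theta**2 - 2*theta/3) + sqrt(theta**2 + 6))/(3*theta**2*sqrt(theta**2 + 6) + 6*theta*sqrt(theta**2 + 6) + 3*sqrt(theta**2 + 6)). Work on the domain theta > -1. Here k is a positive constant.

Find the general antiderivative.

An antiderivative F(theta) passes only if d/dtheta[F] lands on f(theta) exactly.
Check: d/dtheta[-(3*theta*sqrt(theta**2 + 6) - 5*theta*exp(k*theta) + 6*theta*cos(theta**2 - 2*theta/3) + 3*sqrt(theta**2 + 6) - 5*exp(k*theta) + 6*cos(theta**2 - 2*theta/3) + 1)/(3*(theta + 1))] = (5*k*theta**2*sqrt(theta**2 + 6)*exp(k*theta) + 10*k*theta*sqrt(theta**2 + 6)*exp(k*theta) + 5*k*sqrt(theta**2 + 6)*exp(k*theta) + 12*theta**3*sqrt(theta**2 + 6)*sin(theta**2 - 2*theta/3) - 3*theta**3 + 20*theta**2*sqrt(theta**2 + 6)*sin(theta**2 - 2*theta/3) - 6*theta**2 + 4*theta*sqrt(theta**2 + 6)*sin(theta**2 - 2*theta/3) - 3*theta - 4*sqrt(theta**2 + 6)*sin(theta**2 - 2*theta/3) + sqrt(theta**2 + 6))/(3*theta**2*sqrt(theta**2 + 6) + 6*theta*sqrt(theta**2 + 6) + 3*sqrt(theta**2 + 6)) = f(theta).

F(theta) = -(3*theta*sqrt(theta**2 + 6) - 5*theta*exp(k*theta) + 6*theta*cos(theta**2 - 2*theta/3) + 3*sqrt(theta**2 + 6) - 5*exp(k*theta) + 6*cos(theta**2 - 2*theta/3) + 1)/(3*(theta + 1)) + C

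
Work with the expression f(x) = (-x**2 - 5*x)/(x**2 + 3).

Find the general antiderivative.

Recover f(x) by differentiating a candidate F(x); any mismatch rules it out.
Check: d/dx[-x - 5*log(x**2 + 3)/2 + sqrt(3)*atan(sqrt(3)*x/3)] = (-x**2 - 5*x)/(x**2 + 3) = f(x).

F(x) = -x - 5*log(x**2 + 3)/2 + sqrt(3)*atan(sqrt(3)*x/3) + C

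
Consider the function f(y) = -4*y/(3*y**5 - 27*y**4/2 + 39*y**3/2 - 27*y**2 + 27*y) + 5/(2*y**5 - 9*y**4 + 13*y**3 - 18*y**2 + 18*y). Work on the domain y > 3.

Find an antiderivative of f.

The denominator factors as 3*y*(y - 3)*(2*y - 3)*(y**2 + 2); partial fractions split f into directly integrable pieces: -(219*y - 190)/(1122*(y**2 + 2)) - 16/(153*(2*y - 3)) - 1/(33*(y - 3)) + 5/(18*y).
Check: d/dy[5*log(y)/18 - log(y - 3)/33 - 8*log(y - 3/2)/153 - 73*log(y**2 + 2)/748 + 95*sqrt(2)*atan(sqrt(2)*y/2)/1122] = (15 - 8*y)/(6*y**5 - 27*y**4 + 39*y**3 - 54*y**2 + 54*y), which equals f(y).

An antiderivative is F(y) = 5*log(y)/18 - log(y - 3)/33 - 8*log(y - 3/2)/153 - 73*log(y**2 + 2)/748 + 95*sqrt(2)*atan(sqrt(2)*y/2)/1122.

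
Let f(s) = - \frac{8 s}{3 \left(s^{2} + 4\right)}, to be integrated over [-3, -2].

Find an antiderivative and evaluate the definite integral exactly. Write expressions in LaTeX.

f matches the chain-rule pattern g'(h)*h' with inner function h(s) = s^{2} + 4; substituting u = h(s) collapses the integral.
F(s) = - \frac{4 \log{\left(s^{2} + 4 \right)}}{3} is an antiderivative of f.
Check: d/ds[- \frac{4 \log{\left(s^{2} + 4 \right)}}{3}] = - \frac{8 s}{3 s^{2} + 12}, which equals f(s).
F(-2) = - \frac{4 \log{\left(8 \right)}}{3}; F(-3) = - \frac{4 \log{\left(13 \right)}}{3}.
Integral = F(-2) - F(-3) = - \frac{4 \log{\left(8 \right)}}{3} + \frac{4 \log{\left(13 \right)}}{3}.

Antiderivative: F(s) = - \frac{4 \log{\left(s^{2} + 4 \right)}}{3}; value = - \frac{4 \log{\left(8 \right)}}{3} + \frac{4 \log{\left(13 \right)}}{3}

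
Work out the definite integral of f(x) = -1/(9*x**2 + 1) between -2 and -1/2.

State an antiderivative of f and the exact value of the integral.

Antiderivative: F(x) = -atan(3*x)/3; value = -atan(6)/3 + atan(3/2)/3

For F(x) to be correct the identity F'(x) - f(x) = 0 must hold.
F(x) = -atan(3*x)/3 is an antiderivative of f.
Check: d/dx[-atan(3*x)/3] = -1/(9*x**2 + 1) = f(x).
F(-1/2) = atan(3/2)/3; F(-2) = atan(6)/3.
Integral = F(-1/2) - F(-2) = -atan(6)/3 + atan(3/2)/3.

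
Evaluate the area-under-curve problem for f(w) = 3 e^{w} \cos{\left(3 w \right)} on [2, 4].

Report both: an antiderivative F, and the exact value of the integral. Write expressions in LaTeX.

Antiderivative: F(w) = \frac{3 \left(3 \sin{\left(3 w \right)} + \cos{\left(3 w \right)}\right) e^{w}}{10}; value = \frac{9 e^{4} \sin{\left(12 \right)}}{10} - \frac{3 e^{2} \cos{\left(6 \right)}}{10} - \frac{9 e^{2} \sin{\left(6 \right)}}{10} + \frac{3 e^{4} \cos{\left(12 \right)}}{10}

Check any antiderivative F(w) by computing F'(w) and comparing it with f(w).
F(w) = \frac{3 \left(3 \sin{\left(3 w \right)} + \cos{\left(3 w \right)}\right) e^{w}}{10} is an antiderivative of f.
Check: d/dw[\frac{3 \left(3 \sin{\left(3 w \right)} + \cos{\left(3 w \right)}\right) e^{w}}{10}] = 3 e^{w} \cos{\left(3 w \right)} = f(w).
F(4) = \frac{9 e^{4} \sin{\left(12 \right)}}{10} + \frac{3 e^{4} \cos{\left(12 \right)}}{10}; F(2) = \frac{9 e^{2} \sin{\left(6 \right)}}{10} + \frac{3 e^{2} \cos{\left(6 \right)}}{10}.
Integral = F(4) - F(2) = \frac{9 e^{4} \sin{\left(12 \right)}}{10} - \frac{3 e^{2} \cos{\left(6 \right)}}{10} - \frac{9 e^{2} \sin{\left(6 \right)}}{10} + \frac{3 e^{4} \cos{\left(12 \right)}}{10}.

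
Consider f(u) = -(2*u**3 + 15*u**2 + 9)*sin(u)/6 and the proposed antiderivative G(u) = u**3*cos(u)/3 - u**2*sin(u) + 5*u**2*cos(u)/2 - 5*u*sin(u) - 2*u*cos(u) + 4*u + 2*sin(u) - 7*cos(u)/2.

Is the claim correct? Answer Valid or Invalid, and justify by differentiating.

d/du[G] = -u**3*sin(u)/3 - 5*u**2*sin(u)/2 - 3*sin(u)/2 + 4
d/du[G] - f(u) = 4 != 0.

Invalid: d/du[G] - f = 4, which is not 0.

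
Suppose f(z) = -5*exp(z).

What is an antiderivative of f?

An antiderivative is F(z) = -5*exp(z).

An antiderivative F(z) passes only if d/dz[F] lands on f(z) exactly.
Check: d/dz[-5*exp(z)] = -5*exp(z) = f(z).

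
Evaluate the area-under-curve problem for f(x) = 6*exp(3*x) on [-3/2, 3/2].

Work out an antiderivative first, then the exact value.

Antiderivative: F(x) = 2*exp(3*x); value = -2*exp(-9/2) + 2*exp(9/2)

Whatever form F(x) takes, F'(x) = f(x) is non-negotiable.
F(x) = 2*exp(3*x) is an antiderivative of f.
Check: d/dx[2*exp(3*x)] = 6*exp(3*x) = f(x).
F(3/2) = 2*exp(9/2); F(-3/2) = 2*exp(-9/2).
Integral = F(3/2) - F(-3/2) = -2*exp(-9/2) + 2*exp(9/2).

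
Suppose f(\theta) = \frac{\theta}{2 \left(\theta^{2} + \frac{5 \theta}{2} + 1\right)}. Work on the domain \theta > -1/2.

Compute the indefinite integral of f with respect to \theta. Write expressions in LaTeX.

F(\theta) = \frac{- \log{\left(\theta + \frac{1}{2} \right)} + 4 \log{\left(\theta + 2 \right)}}{6} + C

The denominator factors as \left(\theta + 2\right) \left(2 \theta + 1\right); partial fractions split f into directly integrable pieces: - \frac{1}{3 \left(2 \theta + 1\right)} + \frac{2}{3 \left(\theta + 2\right)}.
Check: d/d\theta[\frac{- \log{\left(\theta + \frac{1}{2} \right)} + 4 \log{\left(\theta + 2 \right)}}{6}] = \frac{\theta}{2 \theta^{2} + 5 \theta + 2}, which equals f(\theta).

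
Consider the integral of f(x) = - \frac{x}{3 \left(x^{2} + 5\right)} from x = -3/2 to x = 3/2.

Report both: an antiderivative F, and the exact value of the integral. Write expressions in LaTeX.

Antiderivative: F(x) = - \frac{\log{\left(x^{2} + 5 \right)}}{6}; value = 0

The substitution u = x^{2} + 5 works: f is exactly (dF/du)*(du/dx) for that inner function.
F(x) = - \frac{\log{\left(x^{2} + 5 \right)}}{6} is an antiderivative of f.
Check: d/dx[- \frac{\log{\left(x^{2} + 5 \right)}}{6}] = - \frac{x}{3 x^{2} + 15}, which equals f(x).
F(3/2) = - \frac{\log{\left(\frac{29}{4} \right)}}{6}; F(-3/2) = - \frac{\log{\left(\frac{29}{4} \right)}}{6}.
Integral = F(3/2) - F(-3/2) = 0.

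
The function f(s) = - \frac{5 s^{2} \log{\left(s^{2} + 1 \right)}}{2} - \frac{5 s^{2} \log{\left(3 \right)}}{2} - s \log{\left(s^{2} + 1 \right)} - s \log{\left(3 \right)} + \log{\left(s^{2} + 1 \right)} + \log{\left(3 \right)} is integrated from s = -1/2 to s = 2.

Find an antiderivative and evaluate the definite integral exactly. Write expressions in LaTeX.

Antiderivative: F(s) = \frac{5 s^{3}}{9} + \frac{s^{2}}{2} - \frac{11 s}{3} + \left(- \frac{5 s^{3}}{6} - \frac{s^{2}}{2} + s\right) \log{\left(3 s^{2} + 3 \right)} - \frac{\log{\left(s^{2} + 1 \right)}}{2} + \frac{11 \operatorname{atan}{\left(s \right)}}{3}; value = - \frac{20 \log{\left(15 \right)}}{3} - \frac{25}{9} - \frac{\log{\left(5 \right)}}{2} + \frac{\log{\left(\frac{5}{4} \right)}}{2} + \frac{25 \log{\left(\frac{15}{4} \right)}}{48} + \frac{11 \operatorname{atan}{\left(\frac{1}{2} \right)}}{3} + \frac{11 \operatorname{atan}{\left(2 \right)}}{3}

The integrand splits into summands that can be handled one at a time.
F(s) = \frac{5 s^{3}}{9} + \frac{s^{2}}{2} - \frac{11 s}{3} + \left(- \frac{5 s^{3}}{6} - \frac{s^{2}}{2} + s\right) \log{\left(3 s^{2} + 3 \right)} - \frac{\log{\left(s^{2} + 1 \right)}}{2} + \frac{11 \operatorname{atan}{\left(s \right)}}{3} is an antiderivative of f.
Check: d/ds[\frac{5 s^{3}}{9} + \frac{s^{2}}{2} - \frac{11 s}{3} + \left(- \frac{5 s^{3}}{6} - \frac{s^{2}}{2} + s\right) \log{\left(3 s^{2} + 3 \right)} - \frac{\log{\left(s^{2} + 1 \right)}}{2} + \frac{11 \operatorname{atan}{\left(s \right)}}{3}] = - \frac{5 s^{2} \log{\left(s^{2} + 1 \right)}}{2} - \frac{5 s^{2} \log{\left(3 \right)}}{2} - s \log{\left(s^{2} + 1 \right)} - s \log{\left(3 \right)} + \log{\left(s^{2} + 1 \right)} + \log{\left(3 \right)} = f(s).
F(2) = - \frac{20 \log{\left(15 \right)}}{3} - \frac{8}{9} - \frac{\log{\left(5 \right)}}{2} + \frac{11 \operatorname{atan}{\left(2 \right)}}{3}; F(-1/2) = - \frac{11 \operatorname{atan}{\left(\frac{1}{2} \right)}}{3} - \frac{25 \log{\left(\frac{15}{4} \right)}}{48} - \frac{\log{\left(\frac{5}{4} \right)}}{2} + \frac{17}{9}.
Integral = F(2) - F(-1/2) = - \frac{20 \log{\left(15 \right)}}{3} - \frac{25}{9} - \frac{\log{\left(5 \right)}}{2} + \frac{\log{\left(\frac{5}{4} \right)}}{2} + \frac{25 \log{\left(\frac{15}{4} \right)}}{48} + \frac{11 \operatorname{atan}{\left(\frac{1}{2} \right)}}{3} + \frac{11 \operatorname{atan}{\left(2 \right)}}{3}.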